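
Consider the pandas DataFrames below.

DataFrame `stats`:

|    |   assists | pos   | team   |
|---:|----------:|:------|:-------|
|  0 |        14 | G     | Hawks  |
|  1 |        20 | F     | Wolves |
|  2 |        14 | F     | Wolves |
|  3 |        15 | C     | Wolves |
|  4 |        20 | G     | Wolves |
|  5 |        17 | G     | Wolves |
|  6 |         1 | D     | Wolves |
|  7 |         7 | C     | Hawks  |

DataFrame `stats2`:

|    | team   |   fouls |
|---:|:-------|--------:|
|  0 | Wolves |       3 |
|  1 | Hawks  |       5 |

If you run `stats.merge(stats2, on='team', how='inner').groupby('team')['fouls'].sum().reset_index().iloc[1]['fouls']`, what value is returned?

18

merge on 'team' (how='inner') → 8 rows:
   assists pos    team  fouls
0       14   G   Hawks      5
1       20   F  Wolves      3
2       14   F  Wolves      3
3       15   C  Wolves      3
4       20   G  Wolves      3
5       17   G  Wolves      3
6        1   D  Wolves      3
7        7   C   Hawks      5
group by team, sum of fouls:
team
Hawks     10
Wolves    18
Name: fouls, dtype: int64
reset_index():
     team  fouls
0   Hawks     10
1  Wolves     18
Hence 18.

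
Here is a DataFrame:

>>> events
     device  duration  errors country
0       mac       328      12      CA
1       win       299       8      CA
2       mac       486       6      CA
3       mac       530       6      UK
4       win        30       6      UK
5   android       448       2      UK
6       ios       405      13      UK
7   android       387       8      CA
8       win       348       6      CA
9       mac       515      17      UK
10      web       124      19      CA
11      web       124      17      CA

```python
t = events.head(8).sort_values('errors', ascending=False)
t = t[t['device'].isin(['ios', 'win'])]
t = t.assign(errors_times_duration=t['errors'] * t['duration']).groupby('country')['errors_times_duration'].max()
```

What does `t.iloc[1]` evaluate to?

5265

take first 8 rows:
    device  duration  errors country
0      mac       328      12      CA
1      win       299       8      CA
2      mac       486       6      CA
3      mac       530       6      UK
4      win        30       6      UK
5  android       448       2      UK
6      ios       405      13      UK
7  android       387       8      CA
sort by errors descending:
    device  duration  errors country
6      ios       405      13      UK
0      mac       328      12      CA
1      win       299       8      CA
7  android       387       8      CA
2      mac       486       6      CA
3      mac       530       6      UK
4      win        30       6      UK
5  android       448       2      UK
filter rows where device in ['ios', 'win']:
  device  duration  errors country
6    ios       405      13      UK
1    win       299       8      CA
4    win        30       6      UK
add column errors_times_duration = t['errors'] * t['duration']:
  device  duration  errors country  errors_times_duration
6    ios       405      13      UK                   5265
1    win       299       8      CA                   2392
4    win        30       6      UK                    180
group by country, max of errors_times_duration:
country
CA    2392
UK    5265
Name: errors_times_duration, dtype: int64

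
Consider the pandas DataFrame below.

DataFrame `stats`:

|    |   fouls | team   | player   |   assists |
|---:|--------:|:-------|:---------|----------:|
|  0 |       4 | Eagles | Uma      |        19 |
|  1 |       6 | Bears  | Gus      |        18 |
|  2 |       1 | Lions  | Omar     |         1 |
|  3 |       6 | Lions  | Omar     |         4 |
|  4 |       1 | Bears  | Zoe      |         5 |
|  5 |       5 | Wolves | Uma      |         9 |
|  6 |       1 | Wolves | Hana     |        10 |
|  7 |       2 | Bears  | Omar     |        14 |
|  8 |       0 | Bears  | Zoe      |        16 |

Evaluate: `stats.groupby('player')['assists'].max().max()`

group by player, max of assists:
player
Gus     18
Hana    10
Omar    14
Uma     19
Zoe     16
Name: assists, dtype: int64

19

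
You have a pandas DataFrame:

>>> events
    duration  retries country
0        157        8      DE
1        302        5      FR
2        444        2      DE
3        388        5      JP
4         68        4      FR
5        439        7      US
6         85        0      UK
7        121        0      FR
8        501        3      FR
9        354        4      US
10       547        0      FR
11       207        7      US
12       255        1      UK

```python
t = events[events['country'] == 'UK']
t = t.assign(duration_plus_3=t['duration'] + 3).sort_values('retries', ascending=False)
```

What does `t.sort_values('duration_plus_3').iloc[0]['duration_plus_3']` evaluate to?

filter rows where country == 'UK':
    duration  retries country
6         85        0      UK
12       255        1      UK
add column duration_plus_3 = t['duration'] + 3:
    duration  retries country  duration_plus_3
6         85        0      UK               88
12       255        1      UK              258
sort by retries descending:
    duration  retries country  duration_plus_3
12       255        1      UK              258
6         85        0      UK               88
sort by duration_plus_3:
    duration  retries country  duration_plus_3
6         85        0      UK               88
12       255        1      UK              258

88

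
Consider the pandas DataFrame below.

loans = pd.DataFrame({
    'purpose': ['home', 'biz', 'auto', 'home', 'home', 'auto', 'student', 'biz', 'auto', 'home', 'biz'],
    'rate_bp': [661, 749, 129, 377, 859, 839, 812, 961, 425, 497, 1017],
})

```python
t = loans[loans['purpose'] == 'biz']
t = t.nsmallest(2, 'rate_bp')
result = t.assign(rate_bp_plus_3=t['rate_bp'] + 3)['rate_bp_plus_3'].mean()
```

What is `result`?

858.0

filter rows where purpose == 'biz':
   purpose  rate_bp
1      biz      749
7      biz      961
10     biz     1017
take 2 rows with smallest rate_bp:
  purpose  rate_bp
1     biz      749
7     biz      961
add column rate_bp_plus_3 = t['rate_bp'] + 3:
  purpose  rate_bp  rate_bp_plus_3
1     biz      749             752
7     biz      961             964
So mean() = 858.0.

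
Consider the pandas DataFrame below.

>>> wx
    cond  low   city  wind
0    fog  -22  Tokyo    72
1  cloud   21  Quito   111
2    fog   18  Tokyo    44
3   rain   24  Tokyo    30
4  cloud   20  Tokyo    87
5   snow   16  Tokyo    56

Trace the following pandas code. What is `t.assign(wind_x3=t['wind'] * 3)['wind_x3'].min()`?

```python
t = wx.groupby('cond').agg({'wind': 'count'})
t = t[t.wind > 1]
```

group by cond, count of wind:
       wind
cond       
cloud     2
fog       2
rain      1
snow      1
filter rows where wind > 1:
       wind
cond       
cloud     2
fog       2
add column wind_x3 = t['wind'] * 3:
       wind  wind_x3
cond                
cloud     2        6
fog       2        6
Taking the min of column 'wind_x3' gives 6.

6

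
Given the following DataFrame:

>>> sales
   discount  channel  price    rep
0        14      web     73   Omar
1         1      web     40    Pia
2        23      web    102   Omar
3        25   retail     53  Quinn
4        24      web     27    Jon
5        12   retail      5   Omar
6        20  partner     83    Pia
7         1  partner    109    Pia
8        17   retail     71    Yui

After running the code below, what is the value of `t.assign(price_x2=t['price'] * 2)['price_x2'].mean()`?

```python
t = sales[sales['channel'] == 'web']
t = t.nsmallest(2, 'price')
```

filter rows where channel == 'web':
   discount channel  price   rep
0        14     web     73  Omar
1         1     web     40   Pia
2        23     web    102  Omar
4        24     web     27   Jon
take 2 rows with smallest price:
   discount channel  price  rep
4        24     web     27  Jon
1         1     web     40  Pia
add column price_x2 = t['price'] * 2:
   discount channel  price  rep  price_x2
4        24     web     27  Jon        54
1         1     web     40  Pia        80

67.0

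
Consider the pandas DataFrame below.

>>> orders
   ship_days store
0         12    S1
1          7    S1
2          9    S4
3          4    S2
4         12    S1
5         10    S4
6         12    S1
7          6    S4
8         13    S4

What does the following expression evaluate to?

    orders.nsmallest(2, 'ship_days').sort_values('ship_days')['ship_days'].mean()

take 2 rows with smallest ship_days:
   ship_days store
3          4    S2
7          6    S4
sort by ship_days:
   ship_days store
3          4    S2
7          6    S4
So mean() = 5.0.

5.0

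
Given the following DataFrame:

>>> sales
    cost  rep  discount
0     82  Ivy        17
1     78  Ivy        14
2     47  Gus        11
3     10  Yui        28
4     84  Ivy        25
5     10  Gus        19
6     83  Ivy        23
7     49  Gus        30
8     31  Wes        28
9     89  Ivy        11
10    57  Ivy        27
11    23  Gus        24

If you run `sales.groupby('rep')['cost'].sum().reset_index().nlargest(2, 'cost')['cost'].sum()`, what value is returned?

602

group by rep, sum of cost:
rep
Gus    129
Ivy    473
Wes     31
Yui     10
Name: cost, dtype: int64
reset_index():
   rep  cost
0  Gus   129
1  Ivy   473
2  Wes    31
3  Yui    10
take 2 rows with largest cost:
   rep  cost
1  Ivy   473
0  Gus   129
sum of column 'cost' → 602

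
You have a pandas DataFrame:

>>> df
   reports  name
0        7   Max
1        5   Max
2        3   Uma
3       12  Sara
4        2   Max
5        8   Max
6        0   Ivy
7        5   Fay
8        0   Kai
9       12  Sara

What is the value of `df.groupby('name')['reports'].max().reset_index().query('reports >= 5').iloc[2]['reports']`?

12

group by name, max of reports:
name
Fay      5
Ivy      0
Kai      0
Max      8
Sara    12
Uma      3
Name: reports, dtype: int64
reset_index():
   name  reports
0   Fay        5
1   Ivy        0
2   Kai        0
3   Max        8
4  Sara       12
5   Uma        3
filter rows where reports >= 5:
   name  reports
0   Fay        5
3   Max        8
4  Sara       12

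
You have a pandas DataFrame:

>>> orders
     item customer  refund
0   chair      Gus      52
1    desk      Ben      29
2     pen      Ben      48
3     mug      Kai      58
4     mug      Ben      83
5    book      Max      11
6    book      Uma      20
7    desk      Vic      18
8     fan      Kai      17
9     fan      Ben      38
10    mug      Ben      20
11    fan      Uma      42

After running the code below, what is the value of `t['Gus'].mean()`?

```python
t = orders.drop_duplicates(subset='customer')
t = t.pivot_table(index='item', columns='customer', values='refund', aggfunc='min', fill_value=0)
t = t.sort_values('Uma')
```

13.0

drop duplicate customer (keep=first):
    item customer  refund
0  chair      Gus      52
1   desk      Ben      29
3    mug      Kai      58
5   book      Max      11
6   book      Uma      20
7   desk      Vic      18
pivot: rows=item, cols=customer, min(refund):
customer  Ben  Gus  Kai  Max  Uma  Vic
item                                  
book        0    0    0   11   20    0
chair       0   52    0    0    0    0
desk       29    0    0    0    0   18
mug         0    0   58    0    0    0
sort by Uma:
customer  Ben  Gus  Kai  Max  Uma  Vic
item                                  
chair       0   52    0    0    0    0
desk       29    0    0    0    0   18
mug         0    0   58    0    0    0
book        0    0    0   11   20    0
The mean of column 'Gus' is 13.0.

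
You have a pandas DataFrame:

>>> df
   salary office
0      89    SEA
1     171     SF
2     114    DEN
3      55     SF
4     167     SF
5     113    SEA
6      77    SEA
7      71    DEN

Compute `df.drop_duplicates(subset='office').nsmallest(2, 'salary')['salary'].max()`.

drop duplicate office (keep=first):
   salary office
0      89    SEA
1     171     SF
2     114    DEN
take 2 rows with smallest salary:
   salary office
0      89    SEA
2     114    DEN
max of column 'salary' → 114

114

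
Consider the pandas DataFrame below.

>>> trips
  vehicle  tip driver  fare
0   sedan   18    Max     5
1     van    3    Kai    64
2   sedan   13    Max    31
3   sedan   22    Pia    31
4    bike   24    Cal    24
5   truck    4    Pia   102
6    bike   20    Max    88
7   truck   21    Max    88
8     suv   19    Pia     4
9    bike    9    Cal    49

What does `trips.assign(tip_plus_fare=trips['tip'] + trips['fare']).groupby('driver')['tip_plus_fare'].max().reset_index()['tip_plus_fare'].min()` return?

add column tip_plus_fare = trips['tip'] + trips['fare']:
  vehicle  tip driver  fare  tip_plus_fare
0   sedan   18    Max     5             23
1     van    3    Kai    64             67
2   sedan   13    Max    31             44
3   sedan   22    Pia    31             53
4    bike   24    Cal    24             48
5   truck    4    Pia   102            106
6    bike   20    Max    88            108
7   truck   21    Max    88            109
8     suv   19    Pia     4             23
9    bike    9    Cal    49             58
group by driver, max of tip_plus_fare:
driver
Cal     58
Kai     67
Max    109
Pia    106
Name: tip_plus_fare, dtype: int64
reset_index():
  driver  tip_plus_fare
0    Cal             58
1    Kai             67
2    Max            109
3    Pia            106

58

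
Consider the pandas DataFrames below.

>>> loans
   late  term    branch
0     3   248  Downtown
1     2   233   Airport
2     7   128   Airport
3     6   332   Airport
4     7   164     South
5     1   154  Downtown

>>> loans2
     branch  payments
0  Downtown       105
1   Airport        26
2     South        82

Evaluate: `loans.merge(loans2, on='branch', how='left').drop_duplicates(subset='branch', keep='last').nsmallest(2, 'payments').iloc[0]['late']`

merge on 'branch' (how='left') → 6 rows:
   late  term    branch  payments
0     3   248  Downtown       105
1     2   233   Airport        26
2     7   128   Airport        26
3     6   332   Airport        26
4     7   164     South        82
5     1   154  Downtown       105
drop duplicate branch (keep=last):
   late  term    branch  payments
3     6   332   Airport        26
4     7   164     South        82
5     1   154  Downtown       105
take 2 rows with smallest payments:
   late  term   branch  payments
3     6   332  Airport        26
4     7   164    South        82
Taking the value at position 0, column 'late' gives 6.

6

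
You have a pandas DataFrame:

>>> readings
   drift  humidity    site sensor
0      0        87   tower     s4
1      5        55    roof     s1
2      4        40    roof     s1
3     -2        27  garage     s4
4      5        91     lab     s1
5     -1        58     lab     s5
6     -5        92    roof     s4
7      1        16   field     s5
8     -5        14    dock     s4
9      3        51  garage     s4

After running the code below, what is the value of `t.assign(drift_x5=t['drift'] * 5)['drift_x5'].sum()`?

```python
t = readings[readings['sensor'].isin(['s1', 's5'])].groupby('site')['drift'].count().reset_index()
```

25

filter rows where sensor in ['s1', 's5']:
   drift  humidity   site sensor
1      5        55   roof     s1
2      4        40   roof     s1
4      5        91    lab     s1
5     -1        58    lab     s5
7      1        16  field     s5
group by site, count of drift:
site
field    1
lab      2
roof     2
Name: drift, dtype: int64
reset_index():
    site  drift
0  field      1
1    lab      2
2   roof      2
add column drift_x5 = t['drift'] * 5:
    site  drift  drift_x5
0  field      1         5
1    lab      2        10
2   roof      2        10
sum of column 'drift_x5' → 25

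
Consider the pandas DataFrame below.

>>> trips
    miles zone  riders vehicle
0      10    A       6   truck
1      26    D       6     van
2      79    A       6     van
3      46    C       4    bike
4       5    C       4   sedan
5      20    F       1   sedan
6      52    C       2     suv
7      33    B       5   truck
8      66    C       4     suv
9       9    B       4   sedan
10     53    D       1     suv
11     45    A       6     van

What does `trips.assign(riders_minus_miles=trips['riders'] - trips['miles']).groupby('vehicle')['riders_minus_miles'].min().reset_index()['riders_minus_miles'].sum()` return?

-224

add column riders_minus_miles = trips['riders'] - trips['miles']:
    miles zone  riders vehicle  riders_minus_miles
0      10    A       6   truck                  -4
1      26    D       6     van                 -20
2      79    A       6     van                 -73
3      46    C       4    bike                 -42
4       5    C       4   sedan                  -1
5      20    F       1   sedan                 -19
6      52    C       2     suv                 -50
7      33    B       5   truck                 -28
8      66    C       4     suv                 -62
9       9    B       4   sedan                  -5
10     53    D       1     suv                 -52
11     45    A       6     van                 -39
group by vehicle, min of riders_minus_miles:
vehicle
bike    -42
sedan   -19
suv     -62
truck   -28
van     -73
Name: riders_minus_miles, dtype: int64
reset_index():
  vehicle  riders_minus_miles
0    bike                 -42
1   sedan                 -19
2     suv                 -62
3   truck                 -28
4     van                 -73
Hence -224.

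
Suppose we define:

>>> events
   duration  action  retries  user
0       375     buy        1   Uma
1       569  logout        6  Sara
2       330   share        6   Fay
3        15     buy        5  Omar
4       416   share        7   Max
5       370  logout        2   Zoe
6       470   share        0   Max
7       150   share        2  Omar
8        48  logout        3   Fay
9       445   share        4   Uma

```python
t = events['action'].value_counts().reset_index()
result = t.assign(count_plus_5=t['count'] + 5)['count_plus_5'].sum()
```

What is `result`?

value_counts of action:
action
share     5
logout    3
buy       2
Name: count, dtype: int64
reset_index():
   action  count
0   share      5
1  logout      3
2     buy      2
add column count_plus_5 = t['count'] + 5:
   action  count  count_plus_5
0   share      5            10
1  logout      3             8
2     buy      2             7

25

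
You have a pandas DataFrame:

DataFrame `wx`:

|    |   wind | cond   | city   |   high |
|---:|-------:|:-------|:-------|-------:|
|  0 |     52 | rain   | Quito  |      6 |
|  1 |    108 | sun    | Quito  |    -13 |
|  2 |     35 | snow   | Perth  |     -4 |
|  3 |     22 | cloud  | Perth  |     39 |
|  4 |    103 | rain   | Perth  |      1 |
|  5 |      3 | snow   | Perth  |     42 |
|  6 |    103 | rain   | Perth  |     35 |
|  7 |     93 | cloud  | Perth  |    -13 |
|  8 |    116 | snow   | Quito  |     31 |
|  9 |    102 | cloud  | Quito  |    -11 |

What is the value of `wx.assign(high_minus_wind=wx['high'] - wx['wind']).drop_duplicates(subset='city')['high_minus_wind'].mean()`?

add column high_minus_wind = wx['high'] - wx['wind']:
   wind   cond   city  high  high_minus_wind
0    52   rain  Quito     6              -46
1   108    sun  Quito   -13             -121
2    35   snow  Perth    -4              -39
3    22  cloud  Perth    39               17
4   103   rain  Perth     1             -102
5     3   snow  Perth    42               39
6   103   rain  Perth    35              -68
7    93  cloud  Perth   -13             -106
8   116   snow  Quito    31              -85
9   102  cloud  Quito   -11             -113
drop duplicate city (keep=first):
   wind  cond   city  high  high_minus_wind
0    52  rain  Quito     6              -46
2    35  snow  Perth    -4              -39
Finally, mean of column 'high_minus_wind' = -42.5.

-42.5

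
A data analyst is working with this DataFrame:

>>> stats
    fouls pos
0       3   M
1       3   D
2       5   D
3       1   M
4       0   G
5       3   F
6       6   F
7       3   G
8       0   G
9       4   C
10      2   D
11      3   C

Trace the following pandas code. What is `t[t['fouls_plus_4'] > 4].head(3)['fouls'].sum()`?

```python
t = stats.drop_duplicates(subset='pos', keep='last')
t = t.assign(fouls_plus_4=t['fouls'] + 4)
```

9

drop duplicate pos (keep=last):
    fouls pos
3       1   M
6       6   F
8       0   G
10      2   D
11      3   C
add column fouls_plus_4 = t['fouls'] + 4:
    fouls pos  fouls_plus_4
3       1   M             5
6       6   F            10
8       0   G             4
10      2   D             6
11      3   C             7
filter rows where fouls_plus_4 > 4:
    fouls pos  fouls_plus_4
3       1   M             5
6       6   F            10
10      2   D             6
11      3   C             7
take first 3 rows:
    fouls pos  fouls_plus_4
3       1   M             5
6       6   F            10
10      2   D             6
Reading off the sum of column 'fouls', we get 9.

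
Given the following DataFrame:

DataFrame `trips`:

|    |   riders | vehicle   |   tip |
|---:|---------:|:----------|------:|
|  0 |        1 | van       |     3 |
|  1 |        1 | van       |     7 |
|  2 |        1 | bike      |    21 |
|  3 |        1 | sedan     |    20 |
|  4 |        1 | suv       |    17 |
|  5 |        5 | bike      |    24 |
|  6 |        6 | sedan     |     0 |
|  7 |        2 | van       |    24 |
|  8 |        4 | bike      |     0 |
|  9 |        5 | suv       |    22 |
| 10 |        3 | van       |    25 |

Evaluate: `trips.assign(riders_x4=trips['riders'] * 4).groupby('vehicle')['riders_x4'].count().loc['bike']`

3

add column riders_x4 = trips['riders'] * 4:
    riders vehicle  tip  riders_x4
0        1     van    3          4
1        1     van    7          4
2        1    bike   21          4
3        1   sedan   20          4
4        1     suv   17          4
5        5    bike   24         20
6        6   sedan    0         24
7        2     van   24          8
8        4    bike    0         16
9        5     suv   22         20
10       3     van   25         12
group by vehicle, count of riders_x4:
vehicle
bike     3
sedan    2
suv      2
van      4
Name: riders_x4, dtype: int64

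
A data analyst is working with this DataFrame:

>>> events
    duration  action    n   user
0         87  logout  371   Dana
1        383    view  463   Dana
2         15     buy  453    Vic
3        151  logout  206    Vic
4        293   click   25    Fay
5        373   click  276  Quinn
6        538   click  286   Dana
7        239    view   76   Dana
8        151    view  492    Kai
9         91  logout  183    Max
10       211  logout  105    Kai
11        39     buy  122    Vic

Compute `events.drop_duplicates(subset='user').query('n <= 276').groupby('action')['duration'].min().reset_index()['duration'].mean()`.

192.0

drop duplicate user (keep=first):
   duration  action    n   user
0        87  logout  371   Dana
2        15     buy  453    Vic
4       293   click   25    Fay
5       373   click  276  Quinn
8       151    view  492    Kai
9        91  logout  183    Max
filter rows where n <= 276:
   duration  action    n   user
4       293   click   25    Fay
5       373   click  276  Quinn
9        91  logout  183    Max
group by action, min of duration:
action
click     293
logout     91
Name: duration, dtype: int64
reset_index():
   action  duration
0   click       293
1  logout        91
Taking the mean of column 'duration' gives 192.0.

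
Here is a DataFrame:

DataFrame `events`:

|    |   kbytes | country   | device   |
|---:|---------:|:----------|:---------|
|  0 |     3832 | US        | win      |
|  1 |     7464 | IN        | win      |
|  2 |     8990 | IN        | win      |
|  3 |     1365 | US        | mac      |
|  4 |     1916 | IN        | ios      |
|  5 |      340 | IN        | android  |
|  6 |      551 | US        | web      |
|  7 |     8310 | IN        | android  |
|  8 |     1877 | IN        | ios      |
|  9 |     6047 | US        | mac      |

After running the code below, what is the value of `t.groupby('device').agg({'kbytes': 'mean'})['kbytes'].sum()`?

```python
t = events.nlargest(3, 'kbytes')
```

take 3 rows with largest kbytes:
   kbytes country   device
2    8990      IN      win
7    8310      IN  android
1    7464      IN      win
group by device, mean of kbytes:
         kbytes
device         
android  8310.0
win      8227.0
The sum of column 'kbytes' is 16537.0.

16537.0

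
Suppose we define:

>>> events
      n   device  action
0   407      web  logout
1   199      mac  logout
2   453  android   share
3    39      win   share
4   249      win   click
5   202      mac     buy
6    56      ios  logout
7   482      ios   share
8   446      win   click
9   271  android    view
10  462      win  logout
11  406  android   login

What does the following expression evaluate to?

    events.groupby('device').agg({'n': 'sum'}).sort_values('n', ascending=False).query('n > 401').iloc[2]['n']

538

group by device, sum of n:
            n
device       
android  1130
ios       538
mac       401
web       407
win      1196
sort by n descending:
            n
device       
win      1196
android  1130
ios       538
web       407
mac       401
filter rows where n > 401:
            n
device       
win      1196
android  1130
ios       538
web       407
So iloc[2]['n'] = 538.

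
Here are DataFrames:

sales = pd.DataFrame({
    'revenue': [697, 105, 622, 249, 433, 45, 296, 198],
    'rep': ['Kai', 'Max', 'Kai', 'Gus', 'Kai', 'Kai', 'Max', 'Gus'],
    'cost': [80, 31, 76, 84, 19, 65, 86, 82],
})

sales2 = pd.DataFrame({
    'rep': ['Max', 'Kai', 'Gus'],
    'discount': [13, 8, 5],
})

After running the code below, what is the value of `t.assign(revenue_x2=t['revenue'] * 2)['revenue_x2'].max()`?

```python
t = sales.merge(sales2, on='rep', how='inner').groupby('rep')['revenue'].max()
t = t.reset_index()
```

1394

merge on 'rep' (how='inner') → 8 rows:
   revenue  rep  cost  discount
0      697  Kai    80         8
1      105  Max    31        13
2      622  Kai    76         8
3      249  Gus    84         5
4      433  Kai    19         8
5       45  Kai    65         8
6      296  Max    86        13
7      198  Gus    82         5
group by rep, max of revenue:
rep
Gus    249
Kai    697
Max    296
Name: revenue, dtype: int64
reset_index():
   rep  revenue
0  Gus      249
1  Kai      697
2  Max      296
add column revenue_x2 = t['revenue'] * 2:
   rep  revenue  revenue_x2
0  Gus      249         498
1  Kai      697        1394
2  Max      296         592
So max() = 1394.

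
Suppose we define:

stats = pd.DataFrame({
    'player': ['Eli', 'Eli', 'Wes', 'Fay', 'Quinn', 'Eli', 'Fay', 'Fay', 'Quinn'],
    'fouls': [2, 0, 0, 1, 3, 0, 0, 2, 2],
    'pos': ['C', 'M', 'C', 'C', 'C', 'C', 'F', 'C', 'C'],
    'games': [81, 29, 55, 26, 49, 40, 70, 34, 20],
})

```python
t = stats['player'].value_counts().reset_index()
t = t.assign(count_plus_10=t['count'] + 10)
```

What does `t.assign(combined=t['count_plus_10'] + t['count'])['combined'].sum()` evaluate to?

value_counts of player:
player
Eli      3
Fay      3
Quinn    2
Wes      1
Name: count, dtype: int64
reset_index():
  player  count
0    Eli      3
1    Fay      3
2  Quinn      2
3    Wes      1
add column count_plus_10 = t['count'] + 10:
  player  count  count_plus_10
0    Eli      3             13
1    Fay      3             13
2  Quinn      2             12
3    Wes      1             11
add column combined = t['count_plus_10'] + t['count']:
  player  count  count_plus_10  combined
0    Eli      3             13        16
1    Fay      3             13        16
2  Quinn      2             12        14
3    Wes      1             11        12
So sum() = 58.

58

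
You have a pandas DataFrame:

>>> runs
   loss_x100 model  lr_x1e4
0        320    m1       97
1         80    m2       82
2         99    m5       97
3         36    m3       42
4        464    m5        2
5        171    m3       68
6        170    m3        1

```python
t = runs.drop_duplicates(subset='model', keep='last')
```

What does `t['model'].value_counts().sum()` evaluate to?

drop duplicate model (keep=last):
   loss_x100 model  lr_x1e4
0        320    m1       97
1         80    m2       82
4        464    m5        2
6        170    m3        1
value_counts of model:
model
m1    1
m2    1
m5    1
m3    1
Name: count, dtype: int64

4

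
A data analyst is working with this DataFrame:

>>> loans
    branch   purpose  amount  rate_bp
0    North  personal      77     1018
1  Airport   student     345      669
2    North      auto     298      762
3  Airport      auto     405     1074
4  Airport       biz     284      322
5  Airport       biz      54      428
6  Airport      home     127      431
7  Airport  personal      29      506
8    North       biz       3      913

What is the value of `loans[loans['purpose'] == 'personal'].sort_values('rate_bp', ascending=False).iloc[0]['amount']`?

77

filter rows where purpose == 'personal':
    branch   purpose  amount  rate_bp
0    North  personal      77     1018
7  Airport  personal      29      506
sort by rate_bp descending:
    branch   purpose  amount  rate_bp
0    North  personal      77     1018
7  Airport  personal      29      506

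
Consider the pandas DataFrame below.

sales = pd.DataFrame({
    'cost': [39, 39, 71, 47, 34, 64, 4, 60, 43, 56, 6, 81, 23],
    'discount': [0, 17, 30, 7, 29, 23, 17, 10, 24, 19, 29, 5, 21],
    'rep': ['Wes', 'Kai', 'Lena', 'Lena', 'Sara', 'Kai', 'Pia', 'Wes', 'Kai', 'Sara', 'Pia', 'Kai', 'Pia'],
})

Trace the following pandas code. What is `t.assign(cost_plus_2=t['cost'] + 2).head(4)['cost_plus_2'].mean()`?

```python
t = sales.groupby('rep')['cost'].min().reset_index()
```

group by rep, min of cost:
rep
Kai     39
Lena    47
Pia      4
Sara    34
Wes     39
Name: cost, dtype: int64
reset_index():
    rep  cost
0   Kai    39
1  Lena    47
2   Pia     4
3  Sara    34
4   Wes    39
add column cost_plus_2 = t['cost'] + 2:
    rep  cost  cost_plus_2
0   Kai    39           41
1  Lena    47           49
2   Pia     4            6
3  Sara    34           36
4   Wes    39           41
take first 4 rows:
    rep  cost  cost_plus_2
0   Kai    39           41
1  Lena    47           49
2   Pia     4            6
3  Sara    34           36
The mean of column 'cost_plus_2' is 33.0.

33.0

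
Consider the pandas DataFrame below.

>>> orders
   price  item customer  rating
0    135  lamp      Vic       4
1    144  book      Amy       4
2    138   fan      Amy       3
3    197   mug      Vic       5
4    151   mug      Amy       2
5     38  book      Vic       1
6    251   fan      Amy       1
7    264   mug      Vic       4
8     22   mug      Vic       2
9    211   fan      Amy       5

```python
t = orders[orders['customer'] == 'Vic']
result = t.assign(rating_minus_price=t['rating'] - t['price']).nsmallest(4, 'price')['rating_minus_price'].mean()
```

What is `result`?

filter rows where customer == 'Vic':
   price  item customer  rating
0    135  lamp      Vic       4
3    197   mug      Vic       5
5     38  book      Vic       1
7    264   mug      Vic       4
8     22   mug      Vic       2
add column rating_minus_price = t['rating'] - t['price']:
   price  item customer  rating  rating_minus_price
0    135  lamp      Vic       4                -131
3    197   mug      Vic       5                -192
5     38  book      Vic       1                 -37
7    264   mug      Vic       4                -260
8     22   mug      Vic       2                 -20
take 4 rows with smallest price:
   price  item customer  rating  rating_minus_price
8     22   mug      Vic       2                 -20
5     38  book      Vic       1                 -37
0    135  lamp      Vic       4                -131
3    197   mug      Vic       5                -192
mean of column 'rating_minus_price' → -95.0

-95.0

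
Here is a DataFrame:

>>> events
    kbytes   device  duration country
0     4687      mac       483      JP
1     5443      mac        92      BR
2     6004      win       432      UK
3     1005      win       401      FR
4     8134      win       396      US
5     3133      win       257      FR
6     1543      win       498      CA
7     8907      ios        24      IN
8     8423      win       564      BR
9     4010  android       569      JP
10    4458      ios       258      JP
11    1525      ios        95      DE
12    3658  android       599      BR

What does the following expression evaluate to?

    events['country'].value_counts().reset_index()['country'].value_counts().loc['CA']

1

value_counts of country:
country
JP    3
BR    3
FR    2
UK    1
US    1
CA    1
IN    1
DE    1
Name: count, dtype: int64
reset_index():
  country  count
0      JP      3
1      BR      3
2      FR      2
3      UK      1
4      US      1
5      CA      1
6      IN      1
7      DE      1
value_counts of country:
country
JP    1
BR    1
FR    1
UK    1
US    1
CA    1
IN    1
DE    1
Name: count, dtype: int64
So loc['CA'] = 1.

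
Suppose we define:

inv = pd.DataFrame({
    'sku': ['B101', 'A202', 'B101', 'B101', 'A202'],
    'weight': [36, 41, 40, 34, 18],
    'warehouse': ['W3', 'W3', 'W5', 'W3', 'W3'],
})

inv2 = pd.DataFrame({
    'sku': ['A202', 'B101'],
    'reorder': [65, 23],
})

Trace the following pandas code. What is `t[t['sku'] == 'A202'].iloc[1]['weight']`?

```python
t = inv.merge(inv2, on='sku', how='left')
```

merge on 'sku' (how='left') → 5 rows:
    sku  weight warehouse  reorder
0  B101      36        W3       23
1  A202      41        W3       65
2  B101      40        W5       23
3  B101      34        W3       23
4  A202      18        W3       65
filter rows where sku == 'A202':
    sku  weight warehouse  reorder
1  A202      41        W3       65
4  A202      18        W3       65
Reading off the value at position 1, column 'weight', we get 18.

18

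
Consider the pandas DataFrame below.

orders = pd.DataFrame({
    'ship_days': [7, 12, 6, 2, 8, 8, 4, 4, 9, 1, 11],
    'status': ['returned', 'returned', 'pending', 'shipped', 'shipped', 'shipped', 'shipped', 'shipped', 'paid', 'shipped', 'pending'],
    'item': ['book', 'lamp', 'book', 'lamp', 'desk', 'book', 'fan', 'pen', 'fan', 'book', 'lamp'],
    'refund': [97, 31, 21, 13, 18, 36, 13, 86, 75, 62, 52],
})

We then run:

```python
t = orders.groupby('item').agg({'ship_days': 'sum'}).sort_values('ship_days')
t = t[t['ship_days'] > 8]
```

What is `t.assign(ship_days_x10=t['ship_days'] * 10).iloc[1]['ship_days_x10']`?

group by item, sum of ship_days:
      ship_days
item           
book         22
desk          8
fan          13
lamp         25
pen           4
sort by ship_days:
      ship_days
item           
pen           4
desk          8
fan          13
book         22
lamp         25
filter rows where ship_days > 8:
      ship_days
item           
fan          13
book         22
lamp         25
add column ship_days_x10 = t['ship_days'] * 10:
      ship_days  ship_days_x10
item                          
fan          13            130
book         22            220
lamp         25            250
So iloc[1]['ship_days_x10'] = 220.

220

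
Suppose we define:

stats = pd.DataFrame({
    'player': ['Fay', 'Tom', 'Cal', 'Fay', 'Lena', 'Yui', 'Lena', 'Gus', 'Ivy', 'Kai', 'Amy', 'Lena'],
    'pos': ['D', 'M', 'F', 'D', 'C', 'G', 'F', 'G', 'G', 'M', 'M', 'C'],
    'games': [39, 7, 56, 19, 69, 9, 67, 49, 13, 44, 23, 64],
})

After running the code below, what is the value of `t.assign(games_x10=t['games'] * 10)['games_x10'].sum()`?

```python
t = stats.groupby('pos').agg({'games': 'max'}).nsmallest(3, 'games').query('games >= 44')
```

930

group by pos, max of games:
     games
pos       
C       69
D       39
F       67
G       49
M       44
take 3 rows with smallest games:
     games
pos       
D       39
M       44
G       49
filter rows where games >= 44:
     games
pos       
M       44
G       49
add column games_x10 = t['games'] * 10:
     games  games_x10
pos                  
M       44        440
G       49        490
So sum() = 930.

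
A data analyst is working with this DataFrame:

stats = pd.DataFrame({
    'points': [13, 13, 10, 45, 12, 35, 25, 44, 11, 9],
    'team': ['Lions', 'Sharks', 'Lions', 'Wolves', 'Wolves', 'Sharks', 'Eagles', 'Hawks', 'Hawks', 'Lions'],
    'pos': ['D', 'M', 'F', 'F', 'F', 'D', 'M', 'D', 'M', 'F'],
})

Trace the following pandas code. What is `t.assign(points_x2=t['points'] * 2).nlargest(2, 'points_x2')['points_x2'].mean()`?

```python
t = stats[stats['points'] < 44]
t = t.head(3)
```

filter rows where points < 44:
   points    team pos
0      13   Lions   D
1      13  Sharks   M
2      10   Lions   F
4      12  Wolves   F
5      35  Sharks   D
6      25  Eagles   M
8      11   Hawks   M
9       9   Lions   F
take first 3 rows:
   points    team pos
0      13   Lions   D
1      13  Sharks   M
2      10   Lions   F
add column points_x2 = t['points'] * 2:
   points    team pos  points_x2
0      13   Lions   D         26
1      13  Sharks   M         26
2      10   Lions   F         20
take 2 rows with largest points_x2:
   points    team pos  points_x2
0      13   Lions   D         26
1      13  Sharks   M         26
Taking the mean of column 'points_x2' gives 26.0.

26.0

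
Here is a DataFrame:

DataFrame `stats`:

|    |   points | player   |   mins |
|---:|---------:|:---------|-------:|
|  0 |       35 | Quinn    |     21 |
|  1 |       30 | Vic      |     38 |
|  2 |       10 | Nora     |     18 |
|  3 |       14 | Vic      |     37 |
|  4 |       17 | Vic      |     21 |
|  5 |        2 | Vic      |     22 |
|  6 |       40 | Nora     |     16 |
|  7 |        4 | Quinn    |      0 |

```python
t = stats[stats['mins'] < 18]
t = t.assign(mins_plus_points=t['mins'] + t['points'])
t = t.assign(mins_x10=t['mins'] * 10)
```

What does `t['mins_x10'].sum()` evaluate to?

filter rows where mins < 18:
   points player  mins
6      40   Nora    16
7       4  Quinn     0
add column mins_plus_points = t['mins'] + t['points']:
   points player  mins  mins_plus_points
6      40   Nora    16                56
7       4  Quinn     0                 4
add column mins_x10 = t['mins'] * 10:
   points player  mins  mins_plus_points  mins_x10
6      40   Nora    16                56       160
7       4  Quinn     0                 4         0

160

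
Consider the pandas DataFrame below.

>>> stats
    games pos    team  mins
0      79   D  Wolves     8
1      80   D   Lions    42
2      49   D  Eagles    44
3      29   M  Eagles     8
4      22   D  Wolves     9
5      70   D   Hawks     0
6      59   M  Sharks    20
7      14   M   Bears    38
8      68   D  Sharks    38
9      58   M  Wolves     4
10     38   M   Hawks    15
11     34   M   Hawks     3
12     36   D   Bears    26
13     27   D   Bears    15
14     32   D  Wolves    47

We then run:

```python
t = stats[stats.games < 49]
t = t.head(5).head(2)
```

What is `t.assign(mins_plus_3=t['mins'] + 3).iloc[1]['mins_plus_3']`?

filter rows where games < 49:
    games pos    team  mins
3      29   M  Eagles     8
4      22   D  Wolves     9
7      14   M   Bears    38
10     38   M   Hawks    15
11     34   M   Hawks     3
12     36   D   Bears    26
13     27   D   Bears    15
14     32   D  Wolves    47
take first 5 rows:
    games pos    team  mins
3      29   M  Eagles     8
4      22   D  Wolves     9
7      14   M   Bears    38
10     38   M   Hawks    15
11     34   M   Hawks     3
take first 2 rows:
   games pos    team  mins
3     29   M  Eagles     8
4     22   D  Wolves     9
add column mins_plus_3 = t['mins'] + 3:
   games pos    team  mins  mins_plus_3
3     29   M  Eagles     8           11
4     22   D  Wolves     9           12

12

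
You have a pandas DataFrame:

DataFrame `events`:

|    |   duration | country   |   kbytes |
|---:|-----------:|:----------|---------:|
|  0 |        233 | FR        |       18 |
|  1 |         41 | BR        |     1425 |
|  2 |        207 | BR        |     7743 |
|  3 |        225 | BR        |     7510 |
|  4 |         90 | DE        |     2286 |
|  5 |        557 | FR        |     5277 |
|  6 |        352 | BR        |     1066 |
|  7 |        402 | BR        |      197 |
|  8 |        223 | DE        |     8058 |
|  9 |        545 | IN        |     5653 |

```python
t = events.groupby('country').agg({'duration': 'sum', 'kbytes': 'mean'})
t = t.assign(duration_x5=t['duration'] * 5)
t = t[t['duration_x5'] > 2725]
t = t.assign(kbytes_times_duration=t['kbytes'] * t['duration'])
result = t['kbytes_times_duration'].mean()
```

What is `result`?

3247123.2

group by country: sum(duration), mean(kbytes):
         duration  kbytes
country                  
BR           1227  3588.2
DE            313  5172.0
FR            790  2647.5
IN            545  5653.0
add column duration_x5 = t['duration'] * 5:
         duration  kbytes  duration_x5
country                               
BR           1227  3588.2         6135
DE            313  5172.0         1565
FR            790  2647.5         3950
IN            545  5653.0         2725
filter rows where duration_x5 > 2725:
         duration  kbytes  duration_x5
country                               
BR           1227  3588.2         6135
FR            790  2647.5         3950
add column kbytes_times_duration = t['kbytes'] * t['duration']:
         duration  kbytes  duration_x5  kbytes_times_duration
country                                                      
BR           1227  3588.2         6135              4402721.4
FR            790  2647.5         3950              2091525.0
Then the mean of column 'kbytes_times_duration': 3247123.2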